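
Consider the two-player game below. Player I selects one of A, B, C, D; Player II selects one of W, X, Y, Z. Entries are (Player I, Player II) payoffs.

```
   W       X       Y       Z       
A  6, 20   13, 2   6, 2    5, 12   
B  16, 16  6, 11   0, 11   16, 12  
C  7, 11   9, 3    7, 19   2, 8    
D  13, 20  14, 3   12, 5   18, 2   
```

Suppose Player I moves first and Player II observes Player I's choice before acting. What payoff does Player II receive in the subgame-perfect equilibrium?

16

Solve by backward induction (Player I leads).
- A: BR = W, leader payoff 6.
- B: BR = W, leader payoff 16.
- C: BR = Y, leader payoff 7.
- D: BR = W, leader payoff 13.
Maximizing over 6, 16, 7, 13, Player I chooses B. Subgame-perfect outcome: (B, W) with payoffs (16, 16).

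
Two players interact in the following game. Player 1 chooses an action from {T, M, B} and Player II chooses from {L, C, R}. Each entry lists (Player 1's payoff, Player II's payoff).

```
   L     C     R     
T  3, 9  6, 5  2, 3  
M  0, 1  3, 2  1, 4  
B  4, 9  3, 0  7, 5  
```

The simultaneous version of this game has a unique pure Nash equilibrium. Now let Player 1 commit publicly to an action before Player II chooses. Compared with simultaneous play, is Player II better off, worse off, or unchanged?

Player II best-responds to each possible Player 1 move:
- T → Player II plays L (best of 9, 5, 3); Player 1 gets 3.
- M → Player II plays R (best of 1, 2, 4); Player 1 gets 1.
- B → Player II plays L (best of 9, 0, 5); Player 1 gets 4.
Among 3, 1, 4, the best is 4 at B. Subgame-perfect outcome: (B, L) with payoffs (4, 9).
Now find the simultaneous Nash equilibrium.
Player 1's best replies: L→B; C→T; R→B.
Player II's best replies: T→L; M→R; B→L.
The unique mutual best reply is (B, L), giving (4, 9).
Player II earns 9 sequentially versus 9 at the Nash outcome: unchanged.

unchanged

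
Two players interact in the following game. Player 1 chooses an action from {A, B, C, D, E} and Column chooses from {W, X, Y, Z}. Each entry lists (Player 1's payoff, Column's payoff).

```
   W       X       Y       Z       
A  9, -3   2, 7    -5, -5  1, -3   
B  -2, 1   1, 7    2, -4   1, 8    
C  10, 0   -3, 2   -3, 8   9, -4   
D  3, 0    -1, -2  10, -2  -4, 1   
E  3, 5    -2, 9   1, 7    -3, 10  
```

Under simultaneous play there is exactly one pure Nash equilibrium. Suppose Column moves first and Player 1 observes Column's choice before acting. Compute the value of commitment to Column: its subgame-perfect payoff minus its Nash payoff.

0

Backward induction with Column moving first.
- W → Player 1 plays C (best of 9, -2, 10, 3, 3); Column gets 0.
- X → Player 1 plays A (best of 2, 1, -3, -1, -2); Column gets 7.
- Y → Player 1 plays D (best of -5, 2, -3, 10, 1); Column gets -2.
- Z → Player 1 plays C (best of 1, 1, 9, -4, -3); Column gets -4.
Among 0, 7, -2, -4, the best is 7 at X. Subgame-perfect outcome: (A, X) with payoffs (2, 7).
Now find the simultaneous Nash equilibrium.
Player 1's best replies: W→C; X→A; Y→D; Z→C.
Column's best replies: A→X; B→Z; C→Y; D→Z; E→Z.
Only (A, X) has each player best-responding; Nash payoffs (2, 7).
Column's commitment gain: 7 − 7 = 0.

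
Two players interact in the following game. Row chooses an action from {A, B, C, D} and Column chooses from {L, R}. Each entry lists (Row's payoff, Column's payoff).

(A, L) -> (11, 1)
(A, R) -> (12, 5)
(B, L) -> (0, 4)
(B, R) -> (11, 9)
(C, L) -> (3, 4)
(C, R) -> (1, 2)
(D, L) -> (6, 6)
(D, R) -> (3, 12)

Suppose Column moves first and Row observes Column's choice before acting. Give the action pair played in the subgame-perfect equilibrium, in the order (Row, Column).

Row best-responds to each possible Column move:
- L → Row plays A (best of 11, 0, 3, 6); Column gets 1.
- R → Row plays A (best of 12, 11, 1, 3); Column gets 5.
Maximizing over 1, 5, Column chooses R. Subgame-perfect outcome: (A, R) with payoffs (12, 5).

(A, R)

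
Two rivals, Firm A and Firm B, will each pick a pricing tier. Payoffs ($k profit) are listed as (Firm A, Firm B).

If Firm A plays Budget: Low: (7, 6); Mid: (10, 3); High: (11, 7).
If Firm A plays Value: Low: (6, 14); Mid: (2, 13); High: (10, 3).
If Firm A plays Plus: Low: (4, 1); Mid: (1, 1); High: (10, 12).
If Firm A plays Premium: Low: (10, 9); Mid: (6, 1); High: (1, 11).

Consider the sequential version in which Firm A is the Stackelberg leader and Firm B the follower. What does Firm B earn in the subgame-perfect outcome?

Work backward from Firm B's decision.
- Budget: BR = High, leader payoff 11.
- Value: BR = Low, leader payoff 6.
- Plus: BR = High, leader payoff 10.
- Premium: BR = High, leader payoff 1.
Among 11, 6, 10, 1, the best is 11 at Budget. Subgame-perfect outcome: (Budget, High) with payoffs (11, 7).

7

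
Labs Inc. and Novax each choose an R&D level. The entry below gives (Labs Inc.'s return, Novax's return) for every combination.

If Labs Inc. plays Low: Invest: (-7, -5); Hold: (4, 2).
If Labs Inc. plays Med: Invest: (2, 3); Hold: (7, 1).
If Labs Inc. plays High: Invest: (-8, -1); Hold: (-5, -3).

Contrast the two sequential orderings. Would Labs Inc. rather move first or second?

If Labs Inc. leads: Novax's best replies are Low→Hold, Med→Invest, High→Invest; Labs Inc.'s induced payoffs 4, 2, -8; outcome (Low, Hold), payoffs (4, 2).
If Novax leads: Labs Inc.'s best replies are Invest→Med, Hold→Med; Novax's induced payoffs 3, 1; outcome (Med, Invest), payoffs (2, 3).
Labs Inc. gets 4 moving first and 2 moving second, so Labs Inc. prefers to move first.

first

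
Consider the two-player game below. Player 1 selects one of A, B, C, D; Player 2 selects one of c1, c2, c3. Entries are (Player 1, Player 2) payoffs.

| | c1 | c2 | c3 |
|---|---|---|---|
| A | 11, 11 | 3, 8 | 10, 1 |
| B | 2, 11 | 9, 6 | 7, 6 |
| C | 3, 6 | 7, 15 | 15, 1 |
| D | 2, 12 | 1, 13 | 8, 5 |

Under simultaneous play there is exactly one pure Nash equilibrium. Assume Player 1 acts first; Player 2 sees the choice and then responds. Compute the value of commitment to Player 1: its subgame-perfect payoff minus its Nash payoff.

0

Solve by backward induction (Player 1 leads).
- A: Player 2 compares 11, 8, 1 and picks c1; Player 1 would get 11.
- B: Player 2 compares 11, 6, 6 and picks c1; Player 1 would get 2.
- C: Player 2 compares 6, 15, 1 and picks c2; Player 1 would get 7.
- D: Player 2 compares 12, 13, 5 and picks c2; Player 1 would get 1.
Maximizing over 11, 2, 7, 1, Player 1 chooses A. Subgame-perfect outcome: (A, c1) with payoffs (11, 11).
For the simultaneous game, intersect best replies.
Player 1's best replies: c1→A; c2→B; c3→C.
Player 2's best replies: A→c1; B→c1; C→c2; D→c2.
The unique mutual best reply is (A, c1), giving (11, 11).
Player 1's commitment gain: 11 − 11 = 0.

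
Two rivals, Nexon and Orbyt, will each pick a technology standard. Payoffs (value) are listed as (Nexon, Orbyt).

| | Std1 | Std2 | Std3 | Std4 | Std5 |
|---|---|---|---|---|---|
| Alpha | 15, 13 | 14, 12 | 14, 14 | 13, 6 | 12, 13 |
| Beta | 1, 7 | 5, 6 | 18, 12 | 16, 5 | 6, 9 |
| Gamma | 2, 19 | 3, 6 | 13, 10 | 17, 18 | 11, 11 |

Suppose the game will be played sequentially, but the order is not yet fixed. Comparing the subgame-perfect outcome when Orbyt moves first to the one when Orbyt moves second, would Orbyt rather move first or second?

If Nexon leads: Orbyt's best replies are Alpha→Std3, Beta→Std3, Gamma→Std1; Nexon's induced payoffs 14, 18, 2; outcome (Beta, Std3), payoffs (18, 12).
If Orbyt leads: Nexon's best replies are Std1→Alpha, Std2→Alpha, Std3→Beta, Std4→Gamma, Std5→Alpha; Orbyt's induced payoffs 13, 12, 12, 18, 13; outcome (Gamma, Std4), payoffs (17, 18).
Orbyt gets 18 moving first and 12 moving second, so Orbyt prefers to move first.

first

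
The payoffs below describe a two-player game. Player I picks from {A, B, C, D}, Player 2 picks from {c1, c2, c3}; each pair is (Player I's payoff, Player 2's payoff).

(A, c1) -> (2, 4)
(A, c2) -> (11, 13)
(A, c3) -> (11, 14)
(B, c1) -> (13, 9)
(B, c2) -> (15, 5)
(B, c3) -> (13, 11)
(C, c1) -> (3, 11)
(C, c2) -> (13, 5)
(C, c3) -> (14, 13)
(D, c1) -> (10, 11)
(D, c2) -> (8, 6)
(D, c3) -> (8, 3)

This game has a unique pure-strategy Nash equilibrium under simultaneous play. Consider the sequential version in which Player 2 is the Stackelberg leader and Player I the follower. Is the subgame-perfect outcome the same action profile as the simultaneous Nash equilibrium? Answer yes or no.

yes

Backward induction with Player 2 moving first.
- c1 → Player I plays B (best of 2, 13, 3, 10); Player 2 gets 9.
- c2 → Player I plays B (best of 11, 15, 13, 8); Player 2 gets 5.
- c3 → Player I plays C (best of 11, 13, 14, 8); Player 2 gets 13.
Among 9, 5, 13, the best is 13 at c3. Subgame-perfect outcome: (C, c3) with payoffs (14, 13).
Now find the simultaneous Nash equilibrium.
Player I's best replies: c1→B; c2→B; c3→C.
Player 2's best replies: A→c3; B→c3; C→c3; D→c1.
Only (C, c3) has each player best-responding; Nash payoffs (14, 13).
Sequential outcome (C, c3) coincides with the Nash profile (C, c3).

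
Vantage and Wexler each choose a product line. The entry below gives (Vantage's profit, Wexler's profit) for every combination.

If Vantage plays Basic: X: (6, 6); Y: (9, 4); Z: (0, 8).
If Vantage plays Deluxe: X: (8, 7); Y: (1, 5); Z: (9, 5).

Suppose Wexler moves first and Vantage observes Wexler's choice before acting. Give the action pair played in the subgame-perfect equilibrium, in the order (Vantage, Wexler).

Solve by backward induction (Wexler leads).
- X → Vantage plays Deluxe (best of 6, 8); Wexler gets 7.
- Y → Vantage plays Basic (best of 9, 1); Wexler gets 4.
- Z → Vantage plays Deluxe (best of 0, 9); Wexler gets 5.
Wexler's induced payoffs are 7, 4, 5, so Wexler commits to X. Subgame-perfect outcome: (Deluxe, X) with payoffs (8, 7).

(Deluxe, X)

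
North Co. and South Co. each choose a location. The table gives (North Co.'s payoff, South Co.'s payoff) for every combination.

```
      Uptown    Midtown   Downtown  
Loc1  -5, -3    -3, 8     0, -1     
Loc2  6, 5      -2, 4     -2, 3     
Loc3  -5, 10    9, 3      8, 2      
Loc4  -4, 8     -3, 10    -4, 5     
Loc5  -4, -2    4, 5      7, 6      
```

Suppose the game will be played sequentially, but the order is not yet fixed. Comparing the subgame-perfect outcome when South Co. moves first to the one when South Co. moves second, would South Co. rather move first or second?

If North Co. leads: South Co.'s best replies are Loc1→Midtown, Loc2→Uptown, Loc3→Uptown, Loc4→Midtown, Loc5→Downtown; North Co.'s induced payoffs -3, 6, -5, -3, 7; outcome (Loc5, Downtown), payoffs (7, 6).
If South Co. leads: North Co.'s best replies are Uptown→Loc2, Midtown→Loc3, Downtown→Loc3; South Co.'s induced payoffs 5, 3, 2; outcome (Loc2, Uptown), payoffs (6, 5).
South Co. gets 5 moving first and 6 moving second, so South Co. prefers to move second.

second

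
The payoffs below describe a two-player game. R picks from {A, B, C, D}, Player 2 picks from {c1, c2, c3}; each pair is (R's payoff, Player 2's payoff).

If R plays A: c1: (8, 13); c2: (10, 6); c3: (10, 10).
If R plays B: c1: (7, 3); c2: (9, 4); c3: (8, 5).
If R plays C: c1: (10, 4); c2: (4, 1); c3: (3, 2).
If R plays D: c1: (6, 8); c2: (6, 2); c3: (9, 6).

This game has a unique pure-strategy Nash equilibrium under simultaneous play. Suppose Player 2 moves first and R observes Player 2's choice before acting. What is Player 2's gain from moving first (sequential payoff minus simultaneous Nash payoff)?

Solve by backward induction (Player 2 leads).
- c1: R compares 8, 7, 10, 6 and picks C; Player 2 would get 4.
- c2: R compares 10, 9, 4, 6 and picks A; Player 2 would get 6.
- c3: R compares 10, 8, 3, 9 and picks A; Player 2 would get 10.
Maximizing over 4, 6, 10, Player 2 chooses c3. Subgame-perfect outcome: (A, c3) with payoffs (10, 10).
Now find the simultaneous Nash equilibrium.
R's best replies: c1→C; c2→A; c3→A.
Player 2's best replies: A→c1; B→c3; C→c1; D→c1.
Only (C, c1) has each player best-responding; Nash payoffs (10, 4).
Player 2's commitment gain: 10 − 4 = 6.

6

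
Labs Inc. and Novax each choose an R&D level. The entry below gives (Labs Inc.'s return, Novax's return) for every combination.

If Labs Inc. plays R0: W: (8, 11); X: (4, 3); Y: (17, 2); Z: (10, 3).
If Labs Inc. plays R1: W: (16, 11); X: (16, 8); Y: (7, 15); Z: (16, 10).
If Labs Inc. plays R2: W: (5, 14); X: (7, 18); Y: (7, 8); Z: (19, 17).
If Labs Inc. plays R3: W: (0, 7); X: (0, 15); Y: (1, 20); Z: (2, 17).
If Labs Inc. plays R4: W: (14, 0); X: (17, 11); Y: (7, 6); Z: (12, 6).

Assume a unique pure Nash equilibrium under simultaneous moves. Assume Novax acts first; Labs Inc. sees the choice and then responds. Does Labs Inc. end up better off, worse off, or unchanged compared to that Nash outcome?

better off

Solve by backward induction (Novax leads).
- W: Labs Inc. compares 8, 16, 5, 0, 14 and picks R1; Novax would get 11.
- X: Labs Inc. compares 4, 16, 7, 0, 17 and picks R4; Novax would get 11.
- Y: Labs Inc. compares 17, 7, 7, 1, 7 and picks R0; Novax would get 2.
- Z: Labs Inc. compares 10, 16, 19, 2, 12 and picks R2; Novax would get 17.
Novax's induced payoffs are 11, 11, 2, 17, so Novax commits to Z. Subgame-perfect outcome: (R2, Z) with payoffs (19, 17).
Now find the simultaneous Nash equilibrium.
Labs Inc.'s best replies: W→R1; X→R4; Y→R0; Z→R2.
Novax's best replies: R0→W; R1→Y; R2→X; R3→Y; R4→X.
The unique mutual best reply is (R4, X), giving (17, 11).
Labs Inc. earns 19 sequentially versus 17 at the Nash outcome: better off.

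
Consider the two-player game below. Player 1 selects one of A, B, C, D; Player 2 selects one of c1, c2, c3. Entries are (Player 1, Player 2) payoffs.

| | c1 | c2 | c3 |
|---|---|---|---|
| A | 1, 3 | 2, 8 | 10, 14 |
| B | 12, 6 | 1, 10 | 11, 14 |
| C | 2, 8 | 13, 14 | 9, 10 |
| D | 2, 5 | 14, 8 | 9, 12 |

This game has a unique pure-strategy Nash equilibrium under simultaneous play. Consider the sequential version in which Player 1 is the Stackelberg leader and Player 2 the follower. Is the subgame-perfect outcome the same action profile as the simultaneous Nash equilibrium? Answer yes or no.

Solve by backward induction (Player 1 leads).
- A: BR = c3, leader payoff 10.
- B: BR = c3, leader payoff 11.
- C: BR = c2, leader payoff 13.
- D: BR = c3, leader payoff 9.
Player 1's induced payoffs are 10, 11, 13, 9, so Player 1 commits to C. Subgame-perfect outcome: (C, c2) with payoffs (13, 14).
Under simultaneous play:
Player 1's best replies: c1→B; c2→D; c3→B.
Player 2's best replies: A→c3; B→c3; C→c2; D→c3.
The unique mutual best reply is (B, c3), giving (11, 14).
Sequential outcome (C, c2) differs from the Nash profile (B, c3).

no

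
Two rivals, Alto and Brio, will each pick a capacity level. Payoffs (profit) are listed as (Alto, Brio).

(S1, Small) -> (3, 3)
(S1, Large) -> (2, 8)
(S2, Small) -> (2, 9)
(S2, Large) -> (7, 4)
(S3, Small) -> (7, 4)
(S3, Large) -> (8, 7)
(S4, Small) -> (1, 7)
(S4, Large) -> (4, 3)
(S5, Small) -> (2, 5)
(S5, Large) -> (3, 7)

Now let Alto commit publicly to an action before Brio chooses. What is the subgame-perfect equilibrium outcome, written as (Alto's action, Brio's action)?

Work backward from Brio's decision.
- S1 → Brio plays Large (best of 3, 8); Alto gets 2.
- S2 → Brio plays Small (best of 9, 4); Alto gets 2.
- S3 → Brio plays Large (best of 4, 7); Alto gets 8.
- S4 → Brio plays Small (best of 7, 3); Alto gets 1.
- S5 → Brio plays Large (best of 5, 7); Alto gets 3.
Alto's induced payoffs are 2, 2, 8, 1, 3, so Alto commits to S3. Subgame-perfect outcome: (S3, Large) with payoffs (8, 7).

(S3, Large)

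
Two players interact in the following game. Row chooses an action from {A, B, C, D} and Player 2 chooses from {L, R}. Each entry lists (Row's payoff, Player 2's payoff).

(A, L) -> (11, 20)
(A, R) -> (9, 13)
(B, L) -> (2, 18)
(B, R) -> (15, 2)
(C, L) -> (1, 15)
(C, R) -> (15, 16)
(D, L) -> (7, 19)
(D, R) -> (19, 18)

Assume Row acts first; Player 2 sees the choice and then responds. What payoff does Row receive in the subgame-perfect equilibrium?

15

Player 2 best-responds to each possible Row move:
- A → Player 2 plays L (best of 20, 13); Row gets 11.
- B → Player 2 plays L (best of 18, 2); Row gets 2.
- C → Player 2 plays R (best of 15, 16); Row gets 15.
- D → Player 2 plays L (best of 19, 18); Row gets 7.
Row's induced payoffs are 11, 2, 15, 7, so Row commits to C. Subgame-perfect outcome: (C, R) with payoffs (15, 16).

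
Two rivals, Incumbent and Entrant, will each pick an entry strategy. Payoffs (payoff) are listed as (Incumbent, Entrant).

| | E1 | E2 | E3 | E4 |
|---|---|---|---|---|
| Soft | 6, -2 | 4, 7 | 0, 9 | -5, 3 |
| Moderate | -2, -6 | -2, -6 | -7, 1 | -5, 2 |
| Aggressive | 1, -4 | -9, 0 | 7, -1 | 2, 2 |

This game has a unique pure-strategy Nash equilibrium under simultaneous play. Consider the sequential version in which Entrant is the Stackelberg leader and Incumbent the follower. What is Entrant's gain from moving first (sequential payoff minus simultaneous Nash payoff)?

5

Incumbent best-responds to each possible Entrant move:
- E1: Incumbent compares 6, -2, 1 and picks Soft; Entrant would get -2.
- E2: Incumbent compares 4, -2, -9 and picks Soft; Entrant would get 7.
- E3: Incumbent compares 0, -7, 7 and picks Aggressive; Entrant would get -1.
- E4: Incumbent compares -5, -5, 2 and picks Aggressive; Entrant would get 2.
Among -2, 7, -1, 2, the best is 7 at E2. Subgame-perfect outcome: (Soft, E2) with payoffs (4, 7).
For the simultaneous game, intersect best replies.
Incumbent's best replies: E1→Soft; E2→Soft; E3→Aggressive; E4→Aggressive.
Entrant's best replies: Soft→E3; Moderate→E4; Aggressive→E4.
Only (Aggressive, E4) has each player best-responding; Nash payoffs (2, 2).
Entrant's commitment gain: 7 − 2 = 5.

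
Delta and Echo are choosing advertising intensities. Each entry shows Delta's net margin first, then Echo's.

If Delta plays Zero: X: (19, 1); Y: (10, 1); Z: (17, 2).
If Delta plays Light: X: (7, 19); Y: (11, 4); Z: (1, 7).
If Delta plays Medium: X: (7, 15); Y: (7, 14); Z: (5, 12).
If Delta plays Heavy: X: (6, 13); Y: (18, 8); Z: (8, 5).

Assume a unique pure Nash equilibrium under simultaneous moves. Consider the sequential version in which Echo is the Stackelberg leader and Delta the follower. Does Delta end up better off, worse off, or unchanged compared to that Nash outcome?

better off

Backward induction with Echo moving first.
- X: BR = Zero, leader payoff 1.
- Y: BR = Heavy, leader payoff 8.
- Z: BR = Zero, leader payoff 2.
Echo's induced payoffs are 1, 8, 2, so Echo commits to Y. Subgame-perfect outcome: (Heavy, Y) with payoffs (18, 8).
Now find the simultaneous Nash equilibrium.
Delta's best replies: X→Zero; Y→Heavy; Z→Zero.
Echo's best replies: Zero→Z; Light→X; Medium→X; Heavy→X.
The unique mutual best reply is (Zero, Z), giving (17, 2).
Delta earns 18 sequentially versus 17 at the Nash outcome: better off.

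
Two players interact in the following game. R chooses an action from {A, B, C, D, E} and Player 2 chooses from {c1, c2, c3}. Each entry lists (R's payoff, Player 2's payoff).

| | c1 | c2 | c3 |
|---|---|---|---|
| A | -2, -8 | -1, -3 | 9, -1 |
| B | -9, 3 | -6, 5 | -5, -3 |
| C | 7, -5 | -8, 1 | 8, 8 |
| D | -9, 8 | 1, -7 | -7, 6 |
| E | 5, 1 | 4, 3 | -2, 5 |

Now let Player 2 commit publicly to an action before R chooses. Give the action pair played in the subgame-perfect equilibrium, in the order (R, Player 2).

Solve by backward induction (Player 2 leads).
- c1: BR = C, leader payoff -5.
- c2: BR = E, leader payoff 3.
- c3: BR = A, leader payoff -1.
Player 2's induced payoffs are -5, 3, -1, so Player 2 commits to c2. Subgame-perfect outcome: (E, c2) with payoffs (4, 3).

(E, c2)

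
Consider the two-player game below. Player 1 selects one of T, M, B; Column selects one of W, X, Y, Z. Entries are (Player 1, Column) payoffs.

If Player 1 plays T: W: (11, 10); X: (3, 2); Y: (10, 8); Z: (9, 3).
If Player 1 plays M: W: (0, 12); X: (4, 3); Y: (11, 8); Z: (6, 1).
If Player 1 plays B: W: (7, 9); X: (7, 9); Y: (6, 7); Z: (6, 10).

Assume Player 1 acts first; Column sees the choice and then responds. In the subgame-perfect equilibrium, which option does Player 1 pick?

Backward induction with Player 1 moving first.
- T: BR = W, leader payoff 11.
- M: BR = W, leader payoff 0.
- B: BR = Z, leader payoff 6.
Player 1's induced payoffs are 11, 0, 6, so Player 1 commits to T. Subgame-perfect outcome: (T, W) with payoffs (11, 10).

T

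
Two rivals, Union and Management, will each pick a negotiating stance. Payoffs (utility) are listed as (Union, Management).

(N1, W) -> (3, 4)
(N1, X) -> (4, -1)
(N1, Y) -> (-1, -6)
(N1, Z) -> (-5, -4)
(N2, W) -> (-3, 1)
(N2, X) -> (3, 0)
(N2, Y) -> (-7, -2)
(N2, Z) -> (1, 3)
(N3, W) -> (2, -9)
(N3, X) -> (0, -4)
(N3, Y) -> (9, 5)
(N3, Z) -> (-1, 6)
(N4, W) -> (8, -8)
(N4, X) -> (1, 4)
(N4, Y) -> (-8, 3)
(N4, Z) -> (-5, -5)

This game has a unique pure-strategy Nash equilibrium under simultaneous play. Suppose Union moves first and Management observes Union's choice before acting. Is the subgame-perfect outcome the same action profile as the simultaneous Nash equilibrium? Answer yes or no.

no

Work backward from Management's decision.
- N1: Management compares 4, -1, -6, -4 and picks W; Union would get 3.
- N2: Management compares 1, 0, -2, 3 and picks Z; Union would get 1.
- N3: Management compares -9, -4, 5, 6 and picks Z; Union would get -1.
- N4: Management compares -8, 4, 3, -5 and picks X; Union would get 1.
Among 3, 1, -1, 1, the best is 3 at N1. Subgame-perfect outcome: (N1, W) with payoffs (3, 4).
For the simultaneous game, intersect best replies.
Union's best replies: W→N4; X→N1; Y→N3; Z→N2.
Management's best replies: N1→W; N2→Z; N3→Z; N4→X.
The unique mutual best reply is (N2, Z), giving (1, 3).
Sequential outcome (N1, W) differs from the Nash profile (N2, Z).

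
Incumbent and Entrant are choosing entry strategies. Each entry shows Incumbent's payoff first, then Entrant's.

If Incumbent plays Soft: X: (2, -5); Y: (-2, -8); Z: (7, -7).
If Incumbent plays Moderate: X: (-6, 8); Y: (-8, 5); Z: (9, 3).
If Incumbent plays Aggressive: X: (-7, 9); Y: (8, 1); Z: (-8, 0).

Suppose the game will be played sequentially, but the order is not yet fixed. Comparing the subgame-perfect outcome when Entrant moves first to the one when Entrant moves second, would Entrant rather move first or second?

If Incumbent leads: Entrant's best replies are Soft→X, Moderate→X, Aggressive→X; Incumbent's induced payoffs 2, -6, -7; outcome (Soft, X), payoffs (2, -5).
If Entrant leads: Incumbent's best replies are X→Soft, Y→Aggressive, Z→Moderate; Entrant's induced payoffs -5, 1, 3; outcome (Moderate, Z), payoffs (9, 3).
Entrant gets 3 moving first and -5 moving second, so Entrant prefers to move first.

first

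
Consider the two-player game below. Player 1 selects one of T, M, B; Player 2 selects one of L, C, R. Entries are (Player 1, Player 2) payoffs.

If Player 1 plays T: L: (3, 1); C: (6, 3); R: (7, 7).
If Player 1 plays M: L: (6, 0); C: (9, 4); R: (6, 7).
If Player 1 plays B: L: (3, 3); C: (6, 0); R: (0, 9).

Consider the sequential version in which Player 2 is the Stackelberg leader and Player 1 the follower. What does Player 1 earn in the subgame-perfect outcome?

7

Solve by backward induction (Player 2 leads).
- L → Player 1 plays M (best of 3, 6, 3); Player 2 gets 0.
- C → Player 1 plays M (best of 6, 9, 6); Player 2 gets 4.
- R → Player 1 plays T (best of 7, 6, 0); Player 2 gets 7.
Among 0, 4, 7, the best is 7 at R. Subgame-perfect outcome: (T, R) with payoffs (7, 7).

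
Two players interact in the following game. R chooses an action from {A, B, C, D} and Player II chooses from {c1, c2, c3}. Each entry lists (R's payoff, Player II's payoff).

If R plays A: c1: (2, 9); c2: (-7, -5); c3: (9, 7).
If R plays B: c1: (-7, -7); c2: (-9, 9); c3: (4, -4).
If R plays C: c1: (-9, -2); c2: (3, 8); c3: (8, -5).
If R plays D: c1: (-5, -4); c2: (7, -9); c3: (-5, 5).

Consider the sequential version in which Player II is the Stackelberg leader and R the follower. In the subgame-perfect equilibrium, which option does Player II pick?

c1

Solve by backward induction (Player II leads).
- c1 → R plays A (best of 2, -7, -9, -5); Player II gets 9.
- c2 → R plays D (best of -7, -9, 3, 7); Player II gets -9.
- c3 → R plays A (best of 9, 4, 8, -5); Player II gets 7.
Maximizing over 9, -9, 7, Player II chooses c1. Subgame-perfect outcome: (A, c1) with payoffs (2, 9).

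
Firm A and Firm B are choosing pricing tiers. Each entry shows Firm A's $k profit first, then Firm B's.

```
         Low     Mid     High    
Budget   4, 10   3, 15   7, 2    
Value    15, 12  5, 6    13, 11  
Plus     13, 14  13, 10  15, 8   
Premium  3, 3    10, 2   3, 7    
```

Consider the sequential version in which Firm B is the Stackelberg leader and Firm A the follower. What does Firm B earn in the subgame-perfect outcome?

12

Work backward from Firm A's decision.
- Low: Firm A compares 4, 15, 13, 3 and picks Value; Firm B would get 12.
- Mid: Firm A compares 3, 5, 13, 10 and picks Plus; Firm B would get 10.
- High: Firm A compares 7, 13, 15, 3 and picks Plus; Firm B would get 8.
Maximizing over 12, 10, 8, Firm B chooses Low. Subgame-perfect outcome: (Value, Low) with payoffs (15, 12).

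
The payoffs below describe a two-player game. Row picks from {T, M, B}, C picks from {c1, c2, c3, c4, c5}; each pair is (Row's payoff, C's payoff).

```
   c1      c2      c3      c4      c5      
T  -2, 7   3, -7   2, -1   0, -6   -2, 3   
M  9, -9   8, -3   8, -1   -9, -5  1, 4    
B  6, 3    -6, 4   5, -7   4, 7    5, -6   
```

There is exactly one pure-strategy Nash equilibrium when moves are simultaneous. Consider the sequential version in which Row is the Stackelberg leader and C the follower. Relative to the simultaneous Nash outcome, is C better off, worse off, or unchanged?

C best-responds to each possible Row move:
- T: C compares 7, -7, -1, -6, 3 and picks c1; Row would get -2.
- M: C compares -9, -3, -1, -5, 4 and picks c5; Row would get 1.
- B: C compares 3, 4, -7, 7, -6 and picks c4; Row would get 4.
Row's induced payoffs are -2, 1, 4, so Row commits to B. Subgame-perfect outcome: (B, c4) with payoffs (4, 7).
Now find the simultaneous Nash equilibrium.
Row's best replies: c1→M; c2→M; c3→M; c4→B; c5→B.
C's best replies: T→c1; M→c5; B→c4.
Only (B, c4) has each player best-responding; Nash payoffs (4, 7).
C earns 7 sequentially versus 7 at the Nash outcome: unchanged.

unchanged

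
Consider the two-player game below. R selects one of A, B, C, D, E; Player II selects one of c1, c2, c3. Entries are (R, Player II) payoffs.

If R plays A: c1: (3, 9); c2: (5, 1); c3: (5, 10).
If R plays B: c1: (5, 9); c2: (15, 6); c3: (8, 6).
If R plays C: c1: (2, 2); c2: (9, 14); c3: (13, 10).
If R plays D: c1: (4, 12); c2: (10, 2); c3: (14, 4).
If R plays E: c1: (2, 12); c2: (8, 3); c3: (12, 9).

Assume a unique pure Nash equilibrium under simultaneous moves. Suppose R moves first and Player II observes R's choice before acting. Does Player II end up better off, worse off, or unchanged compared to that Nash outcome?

better off

Player II best-responds to each possible R move:
- A: BR = c3, leader payoff 5.
- B: BR = c1, leader payoff 5.
- C: BR = c2, leader payoff 9.
- D: BR = c1, leader payoff 4.
- E: BR = c1, leader payoff 2.
Among 5, 5, 9, 4, 2, the best is 9 at C. Subgame-perfect outcome: (C, c2) with payoffs (9, 14).
For the simultaneous game, intersect best replies.
R's best replies: c1→B; c2→B; c3→D.
Player II's best replies: A→c3; B→c1; C→c2; D→c1; E→c1.
Only (B, c1) has each player best-responding; Nash payoffs (5, 9).
Player II earns 14 sequentially versus 9 at the Nash outcome: better off.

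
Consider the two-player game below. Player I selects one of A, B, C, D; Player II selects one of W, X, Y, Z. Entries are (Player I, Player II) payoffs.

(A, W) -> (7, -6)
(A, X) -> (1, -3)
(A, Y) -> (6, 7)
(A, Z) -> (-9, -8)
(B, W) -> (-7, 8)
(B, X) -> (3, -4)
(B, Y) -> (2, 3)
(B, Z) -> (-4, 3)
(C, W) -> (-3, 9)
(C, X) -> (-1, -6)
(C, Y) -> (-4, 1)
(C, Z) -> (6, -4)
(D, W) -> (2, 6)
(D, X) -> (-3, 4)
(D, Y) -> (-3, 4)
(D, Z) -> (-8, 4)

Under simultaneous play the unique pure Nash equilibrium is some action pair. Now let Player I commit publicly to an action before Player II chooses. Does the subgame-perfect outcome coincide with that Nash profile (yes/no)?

Player II best-responds to each possible Player I move:
- A: Player II compares -6, -3, 7, -8 and picks Y; Player I would get 6.
- B: Player II compares 8, -4, 3, 3 and picks W; Player I would get -7.
- C: Player II compares 9, -6, 1, -4 and picks W; Player I would get -3.
- D: Player II compares 6, 4, 4, 4 and picks W; Player I would get 2.
Maximizing over 6, -7, -3, 2, Player I chooses A. Subgame-perfect outcome: (A, Y) with payoffs (6, 7).
Under simultaneous play:
Player I's best replies: W→A; X→B; Y→A; Z→C.
Player II's best replies: A→Y; B→W; C→W; D→W.
Only (A, Y) has each player best-responding; Nash payoffs (6, 7).
Sequential outcome (A, Y) coincides with the Nash profile (A, Y).

yes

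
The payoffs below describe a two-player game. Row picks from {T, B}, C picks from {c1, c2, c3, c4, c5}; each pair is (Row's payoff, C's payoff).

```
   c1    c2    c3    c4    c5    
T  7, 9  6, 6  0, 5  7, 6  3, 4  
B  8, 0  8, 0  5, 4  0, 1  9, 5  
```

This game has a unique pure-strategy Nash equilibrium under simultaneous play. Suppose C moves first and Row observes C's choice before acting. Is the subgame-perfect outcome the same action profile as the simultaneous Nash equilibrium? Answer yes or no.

Row best-responds to each possible C move:
- c1: BR = B, leader payoff 0.
- c2: BR = B, leader payoff 0.
- c3: BR = B, leader payoff 4.
- c4: BR = T, leader payoff 6.
- c5: BR = B, leader payoff 5.
Maximizing over 0, 0, 4, 6, 5, C chooses c4. Subgame-perfect outcome: (T, c4) with payoffs (7, 6).
Now find the simultaneous Nash equilibrium.
Row's best replies: c1→B; c2→B; c3→B; c4→T; c5→B.
C's best replies: T→c1; B→c5.
Only (B, c5) has each player best-responding; Nash payoffs (9, 5).
Sequential outcome (T, c4) differs from the Nash profile (B, c5).

no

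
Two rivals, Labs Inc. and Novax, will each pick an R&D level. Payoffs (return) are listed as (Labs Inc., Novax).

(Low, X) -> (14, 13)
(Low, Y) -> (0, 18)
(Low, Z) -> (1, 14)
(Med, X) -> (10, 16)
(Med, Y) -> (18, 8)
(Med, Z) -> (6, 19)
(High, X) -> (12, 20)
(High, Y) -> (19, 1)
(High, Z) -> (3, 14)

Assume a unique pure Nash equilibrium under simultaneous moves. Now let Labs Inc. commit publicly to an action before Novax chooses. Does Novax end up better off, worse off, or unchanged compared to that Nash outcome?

Novax best-responds to each possible Labs Inc. move:
- Low: BR = Y, leader payoff 0.
- Med: BR = Z, leader payoff 6.
- High: BR = X, leader payoff 12.
Labs Inc.'s induced payoffs are 0, 6, 12, so Labs Inc. commits to High. Subgame-perfect outcome: (High, X) with payoffs (12, 20).
Now find the simultaneous Nash equilibrium.
Labs Inc.'s best replies: X→Low; Y→High; Z→Med.
Novax's best replies: Low→Y; Med→Z; High→X.
The unique mutual best reply is (Med, Z), giving (6, 19).
Novax earns 20 sequentially versus 19 at the Nash outcome: better off.

better off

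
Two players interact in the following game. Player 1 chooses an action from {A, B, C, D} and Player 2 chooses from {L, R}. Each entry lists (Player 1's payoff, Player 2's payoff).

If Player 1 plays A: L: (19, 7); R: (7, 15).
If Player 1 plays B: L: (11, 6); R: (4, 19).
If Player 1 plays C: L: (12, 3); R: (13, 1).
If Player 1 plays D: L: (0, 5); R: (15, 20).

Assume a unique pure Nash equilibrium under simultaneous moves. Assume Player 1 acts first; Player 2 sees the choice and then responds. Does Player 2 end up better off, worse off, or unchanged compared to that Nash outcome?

unchanged

Backward induction with Player 1 moving first.
- A → Player 2 plays R (best of 7, 15); Player 1 gets 7.
- B → Player 2 plays R (best of 6, 19); Player 1 gets 4.
- C → Player 2 plays L (best of 3, 1); Player 1 gets 12.
- D → Player 2 plays R (best of 5, 20); Player 1 gets 15.
Player 1's induced payoffs are 7, 4, 12, 15, so Player 1 commits to D. Subgame-perfect outcome: (D, R) with payoffs (15, 20).
Now find the simultaneous Nash equilibrium.
Player 1's best replies: L→A; R→D.
Player 2's best replies: A→R; B→R; C→L; D→R.
Only (D, R) has each player best-responding; Nash payoffs (15, 20).
Player 2 earns 20 sequentially versus 20 at the Nash outcome: unchanged.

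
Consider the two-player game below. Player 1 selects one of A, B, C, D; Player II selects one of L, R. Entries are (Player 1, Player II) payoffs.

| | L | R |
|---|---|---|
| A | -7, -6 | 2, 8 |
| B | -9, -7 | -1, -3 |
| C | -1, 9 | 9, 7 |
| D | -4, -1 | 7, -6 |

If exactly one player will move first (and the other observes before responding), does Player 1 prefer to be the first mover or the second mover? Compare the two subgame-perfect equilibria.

first

If Player 1 leads: Player II's best replies are A→R, B→R, C→L, D→L; Player 1's induced payoffs 2, -1, -1, -4; outcome (A, R), payoffs (2, 8).
If Player II leads: Player 1's best replies are L→C, R→C; Player II's induced payoffs 9, 7; outcome (C, L), payoffs (-1, 9).
Player 1 gets 2 moving first and -1 moving second, so Player 1 prefers to move first.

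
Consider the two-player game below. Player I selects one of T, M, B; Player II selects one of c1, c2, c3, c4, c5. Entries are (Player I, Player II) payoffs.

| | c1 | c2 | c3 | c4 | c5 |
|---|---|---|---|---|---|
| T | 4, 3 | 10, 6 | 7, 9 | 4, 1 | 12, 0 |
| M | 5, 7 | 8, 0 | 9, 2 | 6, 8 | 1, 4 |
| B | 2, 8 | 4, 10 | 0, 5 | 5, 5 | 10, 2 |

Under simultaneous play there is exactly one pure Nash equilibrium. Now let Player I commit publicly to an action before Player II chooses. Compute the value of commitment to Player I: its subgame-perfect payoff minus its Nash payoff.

Player II best-responds to each possible Player I move:
- T: BR = c3, leader payoff 7.
- M: BR = c4, leader payoff 6.
- B: BR = c2, leader payoff 4.
Among 7, 6, 4, the best is 7 at T. Subgame-perfect outcome: (T, c3) with payoffs (7, 9).
Now find the simultaneous Nash equilibrium.
Player I's best replies: c1→M; c2→T; c3→M; c4→M; c5→T.
Player II's best replies: T→c3; M→c4; B→c2.
Only (M, c4) has each player best-responding; Nash payoffs (6, 8).
Player I's commitment gain: 7 − 6 = 1.

1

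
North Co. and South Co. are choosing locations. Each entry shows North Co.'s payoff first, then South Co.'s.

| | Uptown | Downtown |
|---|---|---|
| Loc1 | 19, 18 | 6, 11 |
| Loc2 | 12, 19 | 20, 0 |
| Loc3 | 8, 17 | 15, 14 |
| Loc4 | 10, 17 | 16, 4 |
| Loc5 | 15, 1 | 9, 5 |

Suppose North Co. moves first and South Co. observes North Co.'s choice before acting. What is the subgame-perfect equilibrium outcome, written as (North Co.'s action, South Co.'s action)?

South Co. best-responds to each possible North Co. move:
- Loc1: South Co. compares 18, 11 and picks Uptown; North Co. would get 19.
- Loc2: South Co. compares 19, 0 and picks Uptown; North Co. would get 12.
- Loc3: South Co. compares 17, 14 and picks Uptown; North Co. would get 8.
- Loc4: South Co. compares 17, 4 and picks Uptown; North Co. would get 10.
- Loc5: South Co. compares 1, 5 and picks Downtown; North Co. would get 9.
Maximizing over 19, 12, 8, 10, 9, North Co. chooses Loc1. Subgame-perfect outcome: (Loc1, Uptown) with payoffs (19, 18).

(Loc1, Uptown)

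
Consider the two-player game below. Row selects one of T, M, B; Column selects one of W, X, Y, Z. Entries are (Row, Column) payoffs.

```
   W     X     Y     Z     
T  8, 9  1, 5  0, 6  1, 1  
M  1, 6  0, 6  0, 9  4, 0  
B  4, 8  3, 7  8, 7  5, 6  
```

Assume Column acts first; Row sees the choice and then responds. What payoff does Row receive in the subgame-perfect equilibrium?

Work backward from Row's decision.
- W → Row plays T (best of 8, 1, 4); Column gets 9.
- X → Row plays B (best of 1, 0, 3); Column gets 7.
- Y → Row plays B (best of 0, 0, 8); Column gets 7.
- Z → Row plays B (best of 1, 4, 5); Column gets 6.
Maximizing over 9, 7, 7, 6, Column chooses W. Subgame-perfect outcome: (T, W) with payoffs (8, 9).

8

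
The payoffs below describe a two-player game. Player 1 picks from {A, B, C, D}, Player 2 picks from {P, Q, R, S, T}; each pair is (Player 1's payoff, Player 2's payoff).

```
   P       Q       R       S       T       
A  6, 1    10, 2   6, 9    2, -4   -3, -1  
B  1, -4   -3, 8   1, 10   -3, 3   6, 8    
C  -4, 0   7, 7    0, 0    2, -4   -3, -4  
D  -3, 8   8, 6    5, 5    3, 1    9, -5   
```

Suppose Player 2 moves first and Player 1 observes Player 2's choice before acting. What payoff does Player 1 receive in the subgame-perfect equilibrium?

Player 1 best-responds to each possible Player 2 move:
- P: BR = A, leader payoff 1.
- Q: BR = A, leader payoff 2.
- R: BR = A, leader payoff 9.
- S: BR = D, leader payoff 1.
- T: BR = D, leader payoff -5.
Player 2's induced payoffs are 1, 2, 9, 1, -5, so Player 2 commits to R. Subgame-perfect outcome: (A, R) with payoffs (6, 9).

6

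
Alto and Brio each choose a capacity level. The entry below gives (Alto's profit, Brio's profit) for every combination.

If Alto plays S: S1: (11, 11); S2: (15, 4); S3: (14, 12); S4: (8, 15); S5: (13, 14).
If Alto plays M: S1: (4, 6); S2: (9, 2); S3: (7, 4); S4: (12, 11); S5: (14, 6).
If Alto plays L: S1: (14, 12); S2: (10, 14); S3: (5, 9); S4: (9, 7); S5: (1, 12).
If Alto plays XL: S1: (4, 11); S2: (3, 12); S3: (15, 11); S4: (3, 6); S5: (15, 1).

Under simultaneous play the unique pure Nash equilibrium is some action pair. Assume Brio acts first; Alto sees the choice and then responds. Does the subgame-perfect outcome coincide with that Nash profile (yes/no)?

Backward induction with Brio moving first.
- S1 → Alto plays L (best of 11, 4, 14, 4); Brio gets 12.
- S2 → Alto plays S (best of 15, 9, 10, 3); Brio gets 4.
- S3 → Alto plays XL (best of 14, 7, 5, 15); Brio gets 11.
- S4 → Alto plays M (best of 8, 12, 9, 3); Brio gets 11.
- S5 → Alto plays XL (best of 13, 14, 1, 15); Brio gets 1.
Brio's induced payoffs are 12, 4, 11, 11, 1, so Brio commits to S1. Subgame-perfect outcome: (L, S1) with payoffs (14, 12).
For the simultaneous game, intersect best replies.
Alto's best replies: S1→L; S2→S; S3→XL; S4→M; S5→XL.
Brio's best replies: S→S4; M→S4; L→S2; XL→S2.
Only (M, S4) has each player best-responding; Nash payoffs (12, 11).
Sequential outcome (L, S1) differs from the Nash profile (M, S4).

no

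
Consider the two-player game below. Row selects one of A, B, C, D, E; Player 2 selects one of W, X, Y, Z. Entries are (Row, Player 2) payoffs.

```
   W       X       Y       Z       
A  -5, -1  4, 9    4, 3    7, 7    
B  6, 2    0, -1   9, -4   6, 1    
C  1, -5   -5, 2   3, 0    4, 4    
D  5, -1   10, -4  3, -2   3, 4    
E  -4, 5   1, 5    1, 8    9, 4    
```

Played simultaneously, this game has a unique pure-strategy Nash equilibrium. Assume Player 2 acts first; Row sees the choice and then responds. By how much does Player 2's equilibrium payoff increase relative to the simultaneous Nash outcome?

Backward induction with Player 2 moving first.
- W → Row plays B (best of -5, 6, 1, 5, -4); Player 2 gets 2.
- X → Row plays D (best of 4, 0, -5, 10, 1); Player 2 gets -4.
- Y → Row plays B (best of 4, 9, 3, 3, 1); Player 2 gets -4.
- Z → Row plays E (best of 7, 6, 4, 3, 9); Player 2 gets 4.
Player 2's induced payoffs are 2, -4, -4, 4, so Player 2 commits to Z. Subgame-perfect outcome: (E, Z) with payoffs (9, 4).
Now find the simultaneous Nash equilibrium.
Row's best replies: W→B; X→D; Y→B; Z→E.
Player 2's best replies: A→X; B→W; C→Z; D→Z; E→Y.
The unique mutual best reply is (B, W), giving (6, 2).
Player 2's commitment gain: 4 − 2 = 2.

2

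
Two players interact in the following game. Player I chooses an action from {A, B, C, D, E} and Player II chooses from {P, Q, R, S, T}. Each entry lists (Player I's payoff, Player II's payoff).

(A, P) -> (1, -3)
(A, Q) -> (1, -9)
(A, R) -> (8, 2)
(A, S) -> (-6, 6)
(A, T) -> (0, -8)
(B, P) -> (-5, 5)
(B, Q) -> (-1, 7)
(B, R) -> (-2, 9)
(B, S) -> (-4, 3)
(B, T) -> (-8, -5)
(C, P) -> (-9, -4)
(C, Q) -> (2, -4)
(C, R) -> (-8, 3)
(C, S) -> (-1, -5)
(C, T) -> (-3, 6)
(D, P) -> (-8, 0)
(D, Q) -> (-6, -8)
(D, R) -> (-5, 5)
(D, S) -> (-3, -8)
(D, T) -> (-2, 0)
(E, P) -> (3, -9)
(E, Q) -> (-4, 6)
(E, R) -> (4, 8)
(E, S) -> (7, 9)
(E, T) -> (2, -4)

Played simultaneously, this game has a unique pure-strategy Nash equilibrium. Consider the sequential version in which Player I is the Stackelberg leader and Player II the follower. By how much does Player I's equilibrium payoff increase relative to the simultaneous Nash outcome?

Backward induction with Player I moving first.
- A: BR = S, leader payoff -6.
- B: BR = R, leader payoff -2.
- C: BR = T, leader payoff -3.
- D: BR = R, leader payoff -5.
- E: BR = S, leader payoff 7.
Among -6, -2, -3, -5, 7, the best is 7 at E. Subgame-perfect outcome: (E, S) with payoffs (7, 9).
Now find the simultaneous Nash equilibrium.
Player I's best replies: P→E; Q→C; R→A; S→E; T→E.
Player II's best replies: A→S; B→R; C→T; D→R; E→S.
Only (E, S) has each player best-responding; Nash payoffs (7, 9).
Player I's commitment gain: 7 − 7 = 0.

0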